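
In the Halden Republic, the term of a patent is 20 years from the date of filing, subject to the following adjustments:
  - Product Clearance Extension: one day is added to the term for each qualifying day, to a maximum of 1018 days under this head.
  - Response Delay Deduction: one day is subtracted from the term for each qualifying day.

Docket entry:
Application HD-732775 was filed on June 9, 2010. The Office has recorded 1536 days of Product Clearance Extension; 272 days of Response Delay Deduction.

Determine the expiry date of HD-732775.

Base term: filing date + 20 years → 9 June 2030.
Product Clearance Extension: 1536 days claimed exceeds the 1018-day cap, so +1018 days → 23 March 2033.
Response Delay Deduction: −272 days → 24 June 2032.

2032-06-24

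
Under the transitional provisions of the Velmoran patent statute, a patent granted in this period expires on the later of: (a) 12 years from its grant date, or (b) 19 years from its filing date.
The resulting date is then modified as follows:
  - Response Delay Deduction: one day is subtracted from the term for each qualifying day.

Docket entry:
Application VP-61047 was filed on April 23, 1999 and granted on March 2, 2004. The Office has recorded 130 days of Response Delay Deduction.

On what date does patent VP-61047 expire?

(a) grant + 12 years → 2 March 2016.
(b) filing + 19 years → 23 April 2018.
Later of the two: 23 April 2018.
Response Delay Deduction: −130 days → 14 December 2017.

December 14, 2017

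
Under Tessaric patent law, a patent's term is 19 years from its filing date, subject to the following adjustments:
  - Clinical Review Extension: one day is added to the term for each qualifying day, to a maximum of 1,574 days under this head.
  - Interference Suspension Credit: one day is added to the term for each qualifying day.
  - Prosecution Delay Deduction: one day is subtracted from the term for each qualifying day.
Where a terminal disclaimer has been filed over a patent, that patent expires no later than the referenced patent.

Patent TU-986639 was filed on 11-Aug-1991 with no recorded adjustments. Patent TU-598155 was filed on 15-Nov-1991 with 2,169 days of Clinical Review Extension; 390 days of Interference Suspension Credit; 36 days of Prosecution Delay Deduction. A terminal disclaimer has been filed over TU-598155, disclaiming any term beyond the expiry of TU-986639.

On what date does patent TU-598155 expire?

Natural term of TU-598155:
  Base: filing + 19 years → 15 November 2010.
  Clinical Review Extension: 2169 days claimed exceeds the 1574-day cap, so +1574 days → 8 March 2015.
  Interference Suspension Credit: +390 days → 1 April 2016.
  Prosecution Delay Deduction: −36 days → 25 February 2016.
Expiry of referenced patent TU-986639:
  Base: filing + 19 years → 11 August 2010.
Terminal disclaimer: TU-598155 expires on the earlier of 25 February 2016 and 11 August 2010.

August 11, 2010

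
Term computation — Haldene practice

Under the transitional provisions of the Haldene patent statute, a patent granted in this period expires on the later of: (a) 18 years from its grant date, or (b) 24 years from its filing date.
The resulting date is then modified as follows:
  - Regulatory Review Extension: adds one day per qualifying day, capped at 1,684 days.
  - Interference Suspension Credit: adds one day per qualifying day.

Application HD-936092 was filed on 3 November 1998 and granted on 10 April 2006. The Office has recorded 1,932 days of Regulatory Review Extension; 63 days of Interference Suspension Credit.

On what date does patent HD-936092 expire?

January 21, 2029

(a) grant + 18 years → 10 April 2024.
(b) filing + 24 years → 3 November 2022.
Later of the two: 10 April 2024.
Regulatory Review Extension: 1932 days claimed exceeds the 1684-day cap, so +1684 days → 19 November 2028.
Interference Suspension Credit: +63 days → 21 January 2029.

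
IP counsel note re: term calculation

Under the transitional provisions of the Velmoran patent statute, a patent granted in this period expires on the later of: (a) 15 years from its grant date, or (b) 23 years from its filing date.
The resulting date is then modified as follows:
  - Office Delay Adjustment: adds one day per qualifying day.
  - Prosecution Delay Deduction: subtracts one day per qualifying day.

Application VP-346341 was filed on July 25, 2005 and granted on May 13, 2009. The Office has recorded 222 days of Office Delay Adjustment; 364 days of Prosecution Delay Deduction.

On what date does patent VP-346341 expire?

(a) grant + 15 years → 13 May 2024.
(b) filing + 23 years → 25 July 2028.
Later of the two: 25 July 2028.
Office Delay Adjustment: +222 days → 4 March 2029.
Prosecution Delay Deduction: −364 days → 5 March 2028.

March 5, 2028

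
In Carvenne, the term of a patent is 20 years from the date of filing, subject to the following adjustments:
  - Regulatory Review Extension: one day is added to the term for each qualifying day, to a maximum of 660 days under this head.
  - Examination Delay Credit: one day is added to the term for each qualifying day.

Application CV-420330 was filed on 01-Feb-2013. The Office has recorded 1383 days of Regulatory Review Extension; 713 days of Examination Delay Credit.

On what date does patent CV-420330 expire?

2036-11-05

Base term: filing date + 20 years → 1 February 2033.
Regulatory Review Extension: 1383 days claimed exceeds the 660-day cap, so +660 days → 23 November 2034.
Examination Delay Credit: +713 days → 5 November 2036.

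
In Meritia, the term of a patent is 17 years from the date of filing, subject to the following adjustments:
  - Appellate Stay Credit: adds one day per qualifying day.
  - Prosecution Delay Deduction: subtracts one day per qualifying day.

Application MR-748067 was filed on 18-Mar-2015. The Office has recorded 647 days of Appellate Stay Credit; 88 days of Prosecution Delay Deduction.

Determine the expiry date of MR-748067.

September 28, 2033

Base term: filing date + 17 years → 18 March 2032.
Appellate Stay Credit: +647 days → 25 December 2033.
Prosecution Delay Deduction: −88 days → 28 September 2033.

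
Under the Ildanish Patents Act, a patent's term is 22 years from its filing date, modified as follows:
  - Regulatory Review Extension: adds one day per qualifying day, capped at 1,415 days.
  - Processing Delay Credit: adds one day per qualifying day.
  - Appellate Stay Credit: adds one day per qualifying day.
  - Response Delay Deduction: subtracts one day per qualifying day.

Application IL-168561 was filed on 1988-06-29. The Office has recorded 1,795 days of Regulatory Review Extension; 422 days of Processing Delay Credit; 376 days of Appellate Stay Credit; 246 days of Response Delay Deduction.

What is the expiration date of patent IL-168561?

2015-11-17

Base term: filing date + 22 years → 29 June 2010.
Regulatory Review Extension: 1795 days claimed exceeds the 1415-day cap, so +1415 days → 14 May 2014.
Processing Delay Credit: +422 days → 10 July 2015.
Appellate Stay Credit: +376 days → 20 July 2016.
Response Delay Deduction: −246 days → 17 November 2015.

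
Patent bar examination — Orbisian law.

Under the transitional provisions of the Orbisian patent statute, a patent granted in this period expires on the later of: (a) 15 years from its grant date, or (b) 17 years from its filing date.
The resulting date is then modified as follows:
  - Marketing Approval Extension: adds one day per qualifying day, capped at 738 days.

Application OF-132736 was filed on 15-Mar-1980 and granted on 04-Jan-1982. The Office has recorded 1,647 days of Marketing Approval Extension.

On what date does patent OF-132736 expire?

1999-03-23

(a) grant + 15 years → 4 January 1997.
(b) filing + 17 years → 15 March 1997.
Later of the two: 15 March 1997.
Marketing Approval Extension: 1647 days claimed exceeds the 738-day cap, so +738 days → 23 March 1999.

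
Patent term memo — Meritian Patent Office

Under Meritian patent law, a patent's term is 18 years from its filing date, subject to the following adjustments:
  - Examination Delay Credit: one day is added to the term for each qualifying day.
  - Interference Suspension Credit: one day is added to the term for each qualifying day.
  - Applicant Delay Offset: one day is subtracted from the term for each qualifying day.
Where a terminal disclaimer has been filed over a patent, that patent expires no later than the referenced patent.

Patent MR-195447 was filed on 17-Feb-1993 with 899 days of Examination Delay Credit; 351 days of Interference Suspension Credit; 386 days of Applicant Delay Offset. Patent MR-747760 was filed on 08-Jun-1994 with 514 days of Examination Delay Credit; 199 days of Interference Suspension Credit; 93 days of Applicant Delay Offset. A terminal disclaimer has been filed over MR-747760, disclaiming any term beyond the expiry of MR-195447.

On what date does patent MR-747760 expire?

Natural term of MR-747760:
  Base: filing + 18 years → 8 June 2012.
  Examination Delay Credit: +514 days → 4 November 2013.
  Interference Suspension Credit: +199 days → 22 May 2014.
  Applicant Delay Offset: −93 days → 18 February 2014.
Expiry of referenced patent MR-195447:
  Base: filing + 18 years → 17 February 2011.
  Examination Delay Credit: +899 days → 4 August 2013.
  Interference Suspension Credit: +351 days → 21 July 2014.
  Applicant Delay Offset: −386 days → 30 June 2013.
Terminal disclaimer: MR-747760 expires on the earlier of 18 February 2014 and 30 June 2013.

June 30, 2013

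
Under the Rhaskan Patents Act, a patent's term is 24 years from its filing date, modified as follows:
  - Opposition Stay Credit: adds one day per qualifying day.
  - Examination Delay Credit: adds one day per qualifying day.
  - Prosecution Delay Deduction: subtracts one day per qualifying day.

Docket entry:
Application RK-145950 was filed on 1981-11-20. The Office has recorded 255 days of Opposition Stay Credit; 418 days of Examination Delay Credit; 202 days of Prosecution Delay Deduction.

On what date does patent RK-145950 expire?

March 6, 2007

Base term: filing date + 24 years → 20 November 2005.
Opposition Stay Credit: +255 days → 2 August 2006.
Examination Delay Credit: +418 days → 24 September 2007.
Prosecution Delay Deduction: −202 days → 6 March 2007.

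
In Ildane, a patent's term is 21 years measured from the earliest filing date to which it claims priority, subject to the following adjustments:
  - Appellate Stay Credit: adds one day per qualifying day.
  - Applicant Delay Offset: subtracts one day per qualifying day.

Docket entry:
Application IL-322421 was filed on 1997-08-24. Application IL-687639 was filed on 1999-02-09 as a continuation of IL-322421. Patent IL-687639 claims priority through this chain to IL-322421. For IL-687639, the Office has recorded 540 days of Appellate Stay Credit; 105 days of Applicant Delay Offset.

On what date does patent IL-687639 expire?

November 2, 2019

Earliest priority filing: 24 August 1997.
Base term: 24 August 1997 + 21 years → 24 August 2018.
Appellate Stay Credit: +540 days → 15 February 2020.
Applicant Delay Offset: −105 days → 2 November 2019.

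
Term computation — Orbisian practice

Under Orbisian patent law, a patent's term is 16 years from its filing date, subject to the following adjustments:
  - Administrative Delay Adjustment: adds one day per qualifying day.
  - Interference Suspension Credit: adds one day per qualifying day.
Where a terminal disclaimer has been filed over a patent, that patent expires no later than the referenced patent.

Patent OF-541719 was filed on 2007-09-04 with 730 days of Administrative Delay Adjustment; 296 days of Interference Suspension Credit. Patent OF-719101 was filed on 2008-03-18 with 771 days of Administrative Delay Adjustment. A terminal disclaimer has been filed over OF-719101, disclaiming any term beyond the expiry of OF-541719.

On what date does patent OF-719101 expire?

2026-04-28

Natural term of OF-719101:
  Base: filing + 16 years → 18 March 2024.
  Administrative Delay Adjustment: +771 days → 28 April 2026.
Expiry of referenced patent OF-541719:
  Base: filing + 16 years → 4 September 2023.
  Administrative Delay Adjustment: +730 days → 3 September 2025.
  Interference Suspension Credit: +296 days → 26 June 2026.
Terminal disclaimer: OF-719101 expires on the earlier of 28 April 2026 and 26 June 2026.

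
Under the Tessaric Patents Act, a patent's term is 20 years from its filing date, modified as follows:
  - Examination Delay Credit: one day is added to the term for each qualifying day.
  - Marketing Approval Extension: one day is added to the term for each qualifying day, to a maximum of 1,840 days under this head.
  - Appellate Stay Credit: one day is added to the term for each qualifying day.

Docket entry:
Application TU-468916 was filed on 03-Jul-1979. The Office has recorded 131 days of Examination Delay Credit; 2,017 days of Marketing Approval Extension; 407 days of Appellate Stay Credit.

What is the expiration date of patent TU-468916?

January 5, 2006

Base term: filing date + 20 years → 3 July 1999.
Examination Delay Credit: +131 days → 11 November 1999.
Marketing Approval Extension: 2017 days claimed exceeds the 1840-day cap, so +1840 days → 24 November 2004.
Appellate Stay Credit: +407 days → 5 January 2006.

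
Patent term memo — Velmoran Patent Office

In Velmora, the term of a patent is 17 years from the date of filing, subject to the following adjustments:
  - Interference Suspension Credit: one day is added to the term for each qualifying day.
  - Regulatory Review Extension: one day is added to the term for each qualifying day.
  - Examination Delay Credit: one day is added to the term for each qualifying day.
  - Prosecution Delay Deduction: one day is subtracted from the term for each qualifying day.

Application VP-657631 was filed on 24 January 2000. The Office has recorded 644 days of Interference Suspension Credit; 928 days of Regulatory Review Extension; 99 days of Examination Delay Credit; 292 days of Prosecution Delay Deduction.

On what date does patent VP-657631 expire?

Base term: filing date + 17 years → 24 January 2017.
Interference Suspension Credit: +644 days → 30 October 2018.
Regulatory Review Extension: +928 days → 15 May 2021.
Examination Delay Credit: +99 days → 22 August 2021.
Prosecution Delay Deduction: −292 days → 3 November 2020.

November 3, 2020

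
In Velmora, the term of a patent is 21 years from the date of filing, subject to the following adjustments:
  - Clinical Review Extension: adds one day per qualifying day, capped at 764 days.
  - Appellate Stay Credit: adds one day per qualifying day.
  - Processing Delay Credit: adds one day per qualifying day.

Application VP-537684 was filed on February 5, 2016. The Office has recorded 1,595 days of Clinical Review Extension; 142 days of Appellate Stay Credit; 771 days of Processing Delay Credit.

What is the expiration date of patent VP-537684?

Base term: filing date + 21 years → 5 February 2037.
Clinical Review Extension: 1595 days claimed exceeds the 764-day cap, so +764 days → 11 March 2039.
Appellate Stay Credit: +142 days → 31 July 2039.
Processing Delay Credit: +771 days → 9 September 2041.

September 9, 2041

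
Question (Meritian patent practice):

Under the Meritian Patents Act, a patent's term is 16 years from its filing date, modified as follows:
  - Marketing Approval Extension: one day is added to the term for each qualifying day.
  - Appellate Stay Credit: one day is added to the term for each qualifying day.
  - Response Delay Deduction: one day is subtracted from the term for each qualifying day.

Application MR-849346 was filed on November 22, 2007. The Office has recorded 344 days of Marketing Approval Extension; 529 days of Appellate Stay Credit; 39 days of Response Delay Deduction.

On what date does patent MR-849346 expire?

Base term: filing date + 16 years → 22 November 2023.
Marketing Approval Extension: +344 days → 31 October 2024.
Appellate Stay Credit: +529 days → 13 April 2026.
Response Delay Deduction: −39 days → 5 March 2026.

March 5, 2026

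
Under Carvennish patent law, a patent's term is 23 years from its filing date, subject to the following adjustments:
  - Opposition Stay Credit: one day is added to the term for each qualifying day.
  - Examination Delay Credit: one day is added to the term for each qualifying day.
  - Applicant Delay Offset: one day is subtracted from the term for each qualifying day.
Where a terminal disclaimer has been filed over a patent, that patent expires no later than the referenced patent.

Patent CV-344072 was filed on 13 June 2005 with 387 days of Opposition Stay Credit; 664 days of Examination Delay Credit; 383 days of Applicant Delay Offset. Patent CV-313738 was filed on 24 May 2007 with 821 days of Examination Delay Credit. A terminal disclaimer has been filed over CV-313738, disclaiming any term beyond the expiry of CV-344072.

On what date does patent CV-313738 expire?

2030-04-12

Natural term of CV-313738:
  Base: filing + 23 years → 24 May 2030.
  Examination Delay Credit: +821 days → 22 August 2032.
Expiry of referenced patent CV-344072:
  Base: filing + 23 years → 13 June 2028.
  Opposition Stay Credit: +387 days → 5 July 2029.
  Examination Delay Credit: +664 days → 30 April 2031.
  Applicant Delay Offset: −383 days → 12 April 2030.
Terminal disclaimer: CV-313738 expires on the earlier of 22 August 2032 and 12 April 2030.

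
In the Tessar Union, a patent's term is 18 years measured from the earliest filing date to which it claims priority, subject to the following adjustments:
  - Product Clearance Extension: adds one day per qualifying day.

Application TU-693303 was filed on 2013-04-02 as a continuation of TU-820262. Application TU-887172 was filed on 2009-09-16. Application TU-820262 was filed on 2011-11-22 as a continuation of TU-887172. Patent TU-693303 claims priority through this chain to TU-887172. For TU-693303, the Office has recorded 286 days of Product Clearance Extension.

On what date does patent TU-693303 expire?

June 28, 2028

Earliest priority filing: 16 September 2009.
Base term: 16 September 2009 + 18 years → 16 September 2027.
Product Clearance Extension: +286 days → 28 June 2028.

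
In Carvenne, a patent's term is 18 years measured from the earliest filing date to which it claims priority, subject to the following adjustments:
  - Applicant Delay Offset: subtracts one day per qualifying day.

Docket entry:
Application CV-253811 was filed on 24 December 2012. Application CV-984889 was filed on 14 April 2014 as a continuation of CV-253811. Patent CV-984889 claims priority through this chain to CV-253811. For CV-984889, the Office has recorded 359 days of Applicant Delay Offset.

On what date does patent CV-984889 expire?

2029-12-30

Earliest priority filing: 24 December 2012.
Base term: 24 December 2012 + 18 years → 24 December 2030.
Applicant Delay Offset: −359 days → 30 December 2029.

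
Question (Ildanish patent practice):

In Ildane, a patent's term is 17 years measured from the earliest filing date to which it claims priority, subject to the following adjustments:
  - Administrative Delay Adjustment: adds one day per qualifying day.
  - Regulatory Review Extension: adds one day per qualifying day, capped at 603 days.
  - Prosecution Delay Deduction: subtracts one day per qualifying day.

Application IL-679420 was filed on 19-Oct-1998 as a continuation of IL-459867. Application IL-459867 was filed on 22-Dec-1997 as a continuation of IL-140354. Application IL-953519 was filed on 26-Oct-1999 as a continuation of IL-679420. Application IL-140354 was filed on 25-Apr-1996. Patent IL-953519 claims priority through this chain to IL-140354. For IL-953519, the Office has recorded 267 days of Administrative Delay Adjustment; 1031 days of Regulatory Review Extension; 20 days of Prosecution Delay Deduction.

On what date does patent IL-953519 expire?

Earliest priority filing: 25 April 1996.
Base term: 25 April 1996 + 17 years → 25 April 2013.
Administrative Delay Adjustment: +267 days → 17 January 2014.
Regulatory Review Extension: 1031 days claimed exceeds the 603-day cap, so +603 days → 12 September 2015.
Prosecution Delay Deduction: −20 days → 23 August 2015.

August 23, 2015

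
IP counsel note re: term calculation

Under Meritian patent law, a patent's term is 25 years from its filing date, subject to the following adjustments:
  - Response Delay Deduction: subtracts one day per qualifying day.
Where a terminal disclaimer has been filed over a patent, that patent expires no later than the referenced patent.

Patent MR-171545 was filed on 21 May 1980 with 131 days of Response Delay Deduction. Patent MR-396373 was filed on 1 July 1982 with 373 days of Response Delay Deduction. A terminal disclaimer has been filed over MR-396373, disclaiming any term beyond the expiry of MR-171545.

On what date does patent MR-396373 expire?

January 10, 2005

Natural term of MR-396373:
  Base: filing + 25 years → 1 July 2007.
  Response Delay Deduction: −373 days → 23 June 2006.
Expiry of referenced patent MR-171545:
  Base: filing + 25 years → 21 May 2005.
  Response Delay Deduction: −131 days → 10 January 2005.
Terminal disclaimer: MR-396373 expires on the earlier of 23 June 2006 and 10 January 2005.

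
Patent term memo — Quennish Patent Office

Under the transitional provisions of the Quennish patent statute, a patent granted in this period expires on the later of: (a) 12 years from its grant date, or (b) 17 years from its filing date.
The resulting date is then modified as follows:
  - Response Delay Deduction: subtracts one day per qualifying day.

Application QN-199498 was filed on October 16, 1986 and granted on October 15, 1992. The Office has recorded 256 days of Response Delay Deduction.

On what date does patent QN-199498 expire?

2004-02-02

(a) grant + 12 years → 15 October 2004.
(b) filing + 17 years → 16 October 2003.
Later of the two: 15 October 2004.
Response Delay Deduction: −256 days → 2 February 2004.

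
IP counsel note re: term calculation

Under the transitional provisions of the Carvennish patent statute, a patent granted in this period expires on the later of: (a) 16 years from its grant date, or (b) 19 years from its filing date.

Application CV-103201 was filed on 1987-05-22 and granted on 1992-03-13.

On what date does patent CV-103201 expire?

2008-03-13

(a) grant + 16 years → 13 March 2008.
(b) filing + 19 years → 22 May 2006.
Later of the two: 13 March 2008.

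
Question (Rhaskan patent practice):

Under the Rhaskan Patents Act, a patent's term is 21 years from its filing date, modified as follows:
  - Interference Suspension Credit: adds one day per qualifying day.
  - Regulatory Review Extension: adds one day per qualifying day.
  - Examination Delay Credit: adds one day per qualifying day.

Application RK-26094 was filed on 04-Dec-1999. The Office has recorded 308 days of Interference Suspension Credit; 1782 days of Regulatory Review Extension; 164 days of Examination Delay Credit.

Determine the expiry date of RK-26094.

February 5, 2027

Base term: filing date + 21 years → 4 December 2020.
Interference Suspension Credit: +308 days → 8 October 2021.
Regulatory Review Extension: +1782 days → 25 August 2026.
Examination Delay Credit: +164 days → 5 February 2027.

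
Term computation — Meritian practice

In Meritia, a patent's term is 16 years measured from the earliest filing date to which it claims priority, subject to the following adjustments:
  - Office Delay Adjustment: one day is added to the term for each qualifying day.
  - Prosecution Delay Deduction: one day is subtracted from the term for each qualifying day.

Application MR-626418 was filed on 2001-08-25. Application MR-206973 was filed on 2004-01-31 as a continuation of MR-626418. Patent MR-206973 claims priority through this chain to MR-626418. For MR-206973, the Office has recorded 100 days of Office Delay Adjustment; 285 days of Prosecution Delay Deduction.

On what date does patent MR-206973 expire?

Earliest priority filing: 25 August 2001.
Base term: 25 August 2001 + 16 years → 25 August 2017.
Office Delay Adjustment: +100 days → 3 December 2017.
Prosecution Delay Deduction: −285 days → 21 February 2017.

2017-02-21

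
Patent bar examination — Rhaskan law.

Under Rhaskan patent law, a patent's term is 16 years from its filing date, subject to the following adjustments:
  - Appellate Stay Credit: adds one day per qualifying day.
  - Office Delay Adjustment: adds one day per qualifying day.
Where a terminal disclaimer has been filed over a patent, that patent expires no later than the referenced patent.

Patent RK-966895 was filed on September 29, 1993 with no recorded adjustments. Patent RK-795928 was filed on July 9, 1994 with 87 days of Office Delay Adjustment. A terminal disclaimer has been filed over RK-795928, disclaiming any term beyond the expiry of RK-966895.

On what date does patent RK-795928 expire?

Natural term of RK-795928:
  Base: filing + 16 years → 9 July 2010.
  Office Delay Adjustment: +87 days → 4 October 2010.
Expiry of referenced patent RK-966895:
  Base: filing + 16 years → 29 September 2009.
Terminal disclaimer: RK-795928 expires on the earlier of 4 October 2010 and 29 September 2009.

2009-09-29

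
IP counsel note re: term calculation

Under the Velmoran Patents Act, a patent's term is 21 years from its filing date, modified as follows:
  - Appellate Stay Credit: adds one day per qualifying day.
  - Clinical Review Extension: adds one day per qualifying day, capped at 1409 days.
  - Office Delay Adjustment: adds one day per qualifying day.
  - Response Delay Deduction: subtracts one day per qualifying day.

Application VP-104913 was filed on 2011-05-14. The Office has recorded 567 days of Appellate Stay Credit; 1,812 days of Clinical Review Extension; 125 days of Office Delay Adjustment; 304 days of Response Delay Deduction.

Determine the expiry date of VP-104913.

2037-04-15

Base term: filing date + 21 years → 14 May 2032.
Appellate Stay Credit: +567 days → 2 December 2033.
Clinical Review Extension: 1812 days claimed exceeds the 1409-day cap, so +1409 days → 11 October 2037.
Office Delay Adjustment: +125 days → 13 February 2038.
Response Delay Deduction: −304 days → 15 April 2037.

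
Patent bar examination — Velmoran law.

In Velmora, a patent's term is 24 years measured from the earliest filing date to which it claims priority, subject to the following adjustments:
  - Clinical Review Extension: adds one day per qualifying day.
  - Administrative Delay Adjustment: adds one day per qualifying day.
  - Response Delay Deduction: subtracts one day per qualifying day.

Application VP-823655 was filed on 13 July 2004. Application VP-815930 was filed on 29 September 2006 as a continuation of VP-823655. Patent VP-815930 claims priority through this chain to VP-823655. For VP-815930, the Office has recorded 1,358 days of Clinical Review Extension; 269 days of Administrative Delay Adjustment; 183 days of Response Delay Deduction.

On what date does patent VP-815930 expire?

Earliest priority filing: 13 July 2004.
Base term: 13 July 2004 + 24 years → 13 July 2028.
Clinical Review Extension: +1358 days → 1 April 2032.
Administrative Delay Adjustment: +269 days → 26 December 2032.
Response Delay Deduction: −183 days → 26 June 2032.

June 26, 2032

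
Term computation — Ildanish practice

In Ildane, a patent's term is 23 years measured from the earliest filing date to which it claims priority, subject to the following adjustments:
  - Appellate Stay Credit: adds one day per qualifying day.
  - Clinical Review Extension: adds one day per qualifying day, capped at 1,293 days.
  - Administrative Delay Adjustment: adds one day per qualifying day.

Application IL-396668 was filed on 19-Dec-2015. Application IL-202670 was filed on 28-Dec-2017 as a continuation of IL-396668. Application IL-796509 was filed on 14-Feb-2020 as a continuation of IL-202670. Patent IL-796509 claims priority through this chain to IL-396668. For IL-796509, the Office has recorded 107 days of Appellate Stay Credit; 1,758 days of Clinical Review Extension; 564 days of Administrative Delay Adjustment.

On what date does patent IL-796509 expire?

2044-05-05

Earliest priority filing: 19 December 2015.
Base term: 19 December 2015 + 23 years → 19 December 2038.
Appellate Stay Credit: +107 days → 5 April 2039.
Clinical Review Extension: 1758 days claimed exceeds the 1293-day cap, so +1293 days → 19 October 2042.
Administrative Delay Adjustment: +564 days → 5 May 2044.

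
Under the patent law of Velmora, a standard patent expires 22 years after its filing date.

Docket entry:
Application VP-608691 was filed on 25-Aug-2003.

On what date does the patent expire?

August 25, 2025

Filing date + 22 years → 25 August 2025.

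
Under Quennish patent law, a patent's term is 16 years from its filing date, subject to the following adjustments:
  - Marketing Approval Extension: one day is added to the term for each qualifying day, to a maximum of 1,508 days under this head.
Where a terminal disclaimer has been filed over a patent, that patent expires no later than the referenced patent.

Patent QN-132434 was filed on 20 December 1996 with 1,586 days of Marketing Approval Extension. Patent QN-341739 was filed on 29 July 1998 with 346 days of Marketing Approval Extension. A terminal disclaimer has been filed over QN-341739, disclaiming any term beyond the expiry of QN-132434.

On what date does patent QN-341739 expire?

July 10, 2015

Natural term of QN-341739:
  Base: filing + 16 years → 29 July 2014.
  Marketing Approval Extension: 346 days (within the 1508-day cap) → +346 days → 10 July 2015.
Expiry of referenced patent QN-132434:
  Base: filing + 16 years → 20 December 2012.
  Marketing Approval Extension: 1586 days claimed exceeds the 1508-day cap, so +1508 days → 5 February 2017.
Terminal disclaimer: QN-341739 expires on the earlier of 10 July 2015 and 5 February 2017.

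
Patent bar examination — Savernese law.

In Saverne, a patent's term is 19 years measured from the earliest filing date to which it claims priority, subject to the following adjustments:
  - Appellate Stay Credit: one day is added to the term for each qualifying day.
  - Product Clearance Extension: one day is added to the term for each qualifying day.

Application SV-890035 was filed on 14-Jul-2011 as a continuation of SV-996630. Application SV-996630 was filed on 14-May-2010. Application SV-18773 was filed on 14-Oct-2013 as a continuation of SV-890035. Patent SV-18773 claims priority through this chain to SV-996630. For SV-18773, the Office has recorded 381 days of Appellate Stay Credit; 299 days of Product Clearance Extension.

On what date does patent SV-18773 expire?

Earliest priority filing: 14 May 2010.
Base term: 14 May 2010 + 19 years → 14 May 2029.
Appellate Stay Credit: +381 days → 30 May 2030.
Product Clearance Extension: +299 days → 25 March 2031.

2031-03-25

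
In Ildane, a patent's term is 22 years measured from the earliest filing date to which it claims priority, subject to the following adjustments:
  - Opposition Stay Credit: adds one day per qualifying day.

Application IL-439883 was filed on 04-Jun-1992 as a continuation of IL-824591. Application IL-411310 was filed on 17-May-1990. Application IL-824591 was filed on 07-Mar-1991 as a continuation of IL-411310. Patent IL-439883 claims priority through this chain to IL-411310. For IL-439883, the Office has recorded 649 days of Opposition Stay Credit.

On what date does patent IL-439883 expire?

2014-02-25

Earliest priority filing: 17 May 1990.
Base term: 17 May 1990 + 22 years → 17 May 2012.
Opposition Stay Credit: +649 days → 25 February 2014.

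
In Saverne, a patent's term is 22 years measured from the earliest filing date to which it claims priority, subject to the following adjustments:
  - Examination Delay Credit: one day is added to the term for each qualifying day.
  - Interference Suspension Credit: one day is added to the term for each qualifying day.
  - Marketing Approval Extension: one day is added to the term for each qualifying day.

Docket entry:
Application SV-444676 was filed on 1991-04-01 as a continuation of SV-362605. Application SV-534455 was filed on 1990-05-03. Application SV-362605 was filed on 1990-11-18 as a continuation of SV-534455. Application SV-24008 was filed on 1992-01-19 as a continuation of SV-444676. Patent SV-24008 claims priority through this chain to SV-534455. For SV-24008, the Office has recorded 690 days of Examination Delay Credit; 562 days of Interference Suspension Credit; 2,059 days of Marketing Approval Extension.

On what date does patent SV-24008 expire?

May 27, 2021

Earliest priority filing: 3 May 1990.
Base term: 3 May 1990 + 22 years → 3 May 2012.
Examination Delay Credit: +690 days → 24 March 2014.
Interference Suspension Credit: +562 days → 7 October 2015.
Marketing Approval Extension: +2059 days → 27 May 2021.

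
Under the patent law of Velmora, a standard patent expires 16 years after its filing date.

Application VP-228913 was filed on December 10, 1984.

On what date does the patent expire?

December 10, 2000

Filing date + 16 years → 10 December 2000.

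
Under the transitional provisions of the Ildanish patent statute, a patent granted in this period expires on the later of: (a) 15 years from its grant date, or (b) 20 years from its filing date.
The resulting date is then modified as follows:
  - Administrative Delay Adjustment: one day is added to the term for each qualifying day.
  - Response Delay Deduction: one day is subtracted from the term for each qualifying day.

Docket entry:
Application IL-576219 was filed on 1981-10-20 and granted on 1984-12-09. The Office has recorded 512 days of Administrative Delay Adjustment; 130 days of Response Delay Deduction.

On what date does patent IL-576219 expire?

(a) grant + 15 years → 9 December 1999.
(b) filing + 20 years → 20 October 2001.
Later of the two: 20 October 2001.
Administrative Delay Adjustment: +512 days → 16 March 2003.
Response Delay Deduction: −130 days → 6 November 2002.

November 6, 2002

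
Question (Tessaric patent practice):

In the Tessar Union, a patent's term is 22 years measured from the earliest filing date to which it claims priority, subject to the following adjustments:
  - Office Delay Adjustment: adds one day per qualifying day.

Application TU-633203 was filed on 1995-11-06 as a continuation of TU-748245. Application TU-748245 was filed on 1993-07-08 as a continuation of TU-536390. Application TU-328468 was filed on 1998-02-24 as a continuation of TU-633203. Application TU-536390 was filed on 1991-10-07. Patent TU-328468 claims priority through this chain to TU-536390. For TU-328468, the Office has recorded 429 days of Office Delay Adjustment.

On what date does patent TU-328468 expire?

2014-12-10

Earliest priority filing: 7 October 1991.
Base term: 7 October 1991 + 22 years → 7 October 2013.
Office Delay Adjustment: +429 days → 10 December 2014.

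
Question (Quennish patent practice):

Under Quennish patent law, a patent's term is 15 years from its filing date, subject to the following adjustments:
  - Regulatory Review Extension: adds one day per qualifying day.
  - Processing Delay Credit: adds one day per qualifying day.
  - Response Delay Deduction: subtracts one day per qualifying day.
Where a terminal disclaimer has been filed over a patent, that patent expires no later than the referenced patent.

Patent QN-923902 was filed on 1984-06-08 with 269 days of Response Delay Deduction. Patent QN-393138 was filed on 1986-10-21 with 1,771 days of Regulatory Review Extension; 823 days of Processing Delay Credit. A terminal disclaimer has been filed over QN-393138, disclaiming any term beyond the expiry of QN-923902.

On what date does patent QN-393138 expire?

1998-09-12

Natural term of QN-393138:
  Base: filing + 15 years → 21 October 2001.
  Regulatory Review Extension: +1771 days → 27 August 2006.
  Processing Delay Credit: +823 days → 27 November 2008.
Expiry of referenced patent QN-923902:
  Base: filing + 15 years → 8 June 1999.
  Response Delay Deduction: −269 days → 12 September 1998.
Terminal disclaimer: QN-393138 expires on the earlier of 27 November 2008 and 12 September 1998.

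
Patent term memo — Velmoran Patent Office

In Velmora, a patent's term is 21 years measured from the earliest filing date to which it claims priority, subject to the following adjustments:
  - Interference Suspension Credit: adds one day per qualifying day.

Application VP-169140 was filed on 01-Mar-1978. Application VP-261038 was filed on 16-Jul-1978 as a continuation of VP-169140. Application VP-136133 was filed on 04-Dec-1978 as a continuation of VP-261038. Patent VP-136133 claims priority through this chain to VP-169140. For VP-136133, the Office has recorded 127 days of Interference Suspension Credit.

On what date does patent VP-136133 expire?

1999-07-06

Earliest priority filing: 1 March 1978.
Base term: 1 March 1978 + 21 years → 1 March 1999.
Interference Suspension Credit: +127 days → 6 July 1999.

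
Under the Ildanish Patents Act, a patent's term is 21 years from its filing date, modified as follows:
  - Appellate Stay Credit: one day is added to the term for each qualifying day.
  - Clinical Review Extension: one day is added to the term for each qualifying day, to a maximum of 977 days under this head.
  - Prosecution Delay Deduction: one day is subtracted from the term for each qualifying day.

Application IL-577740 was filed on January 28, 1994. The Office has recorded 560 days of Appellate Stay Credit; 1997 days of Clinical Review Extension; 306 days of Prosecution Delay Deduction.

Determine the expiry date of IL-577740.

June 12, 2018

Base term: filing date + 21 years → 28 January 2015.
Appellate Stay Credit: +560 days → 10 August 2016.
Clinical Review Extension: 1997 days claimed exceeds the 977-day cap, so +977 days → 14 April 2019.
Prosecution Delay Deduction: −306 days → 12 June 2018.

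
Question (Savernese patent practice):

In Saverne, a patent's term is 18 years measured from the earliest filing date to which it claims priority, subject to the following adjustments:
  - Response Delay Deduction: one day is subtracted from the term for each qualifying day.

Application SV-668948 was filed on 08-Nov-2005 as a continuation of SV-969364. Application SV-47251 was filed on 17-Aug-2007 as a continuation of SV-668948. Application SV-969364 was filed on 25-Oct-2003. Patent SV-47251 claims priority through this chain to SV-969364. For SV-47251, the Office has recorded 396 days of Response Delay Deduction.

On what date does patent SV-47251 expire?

September 24, 2020

Earliest priority filing: 25 October 2003.
Base term: 25 October 2003 + 18 years → 25 October 2021.
Response Delay Deduction: −396 days → 24 September 2020.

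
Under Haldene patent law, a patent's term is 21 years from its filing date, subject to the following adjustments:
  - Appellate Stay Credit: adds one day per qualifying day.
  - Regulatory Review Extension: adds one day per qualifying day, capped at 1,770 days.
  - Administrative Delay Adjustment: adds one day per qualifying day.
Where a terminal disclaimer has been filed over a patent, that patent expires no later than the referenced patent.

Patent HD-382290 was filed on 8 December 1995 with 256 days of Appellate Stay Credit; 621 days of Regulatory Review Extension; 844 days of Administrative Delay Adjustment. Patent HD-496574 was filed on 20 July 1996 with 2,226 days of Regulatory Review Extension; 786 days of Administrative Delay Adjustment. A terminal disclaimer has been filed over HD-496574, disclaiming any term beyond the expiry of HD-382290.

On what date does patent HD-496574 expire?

Natural term of HD-496574:
  Base: filing + 21 years → 20 July 2017.
  Regulatory Review Extension: 2226 days claimed exceeds the 1770-day cap, so +1770 days → 25 May 2022.
  Administrative Delay Adjustment: +786 days → 19 July 2024.
Expiry of referenced patent HD-382290:
  Base: filing + 21 years → 8 December 2016.
  Appellate Stay Credit: +256 days → 21 August 2017.
  Regulatory Review Extension: 621 days (within the 1770-day cap) → +621 days → 4 May 2019.
  Administrative Delay Adjustment: +844 days → 25 August 2021.
Terminal disclaimer: HD-496574 expires on the earlier of 19 July 2024 and 25 August 2021.

August 25, 2021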